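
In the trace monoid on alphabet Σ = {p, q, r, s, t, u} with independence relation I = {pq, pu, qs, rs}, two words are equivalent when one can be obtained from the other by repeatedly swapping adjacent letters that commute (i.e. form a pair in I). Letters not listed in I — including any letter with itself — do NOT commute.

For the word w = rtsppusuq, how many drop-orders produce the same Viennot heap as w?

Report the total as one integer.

#0=r has no predecessor
#1=t depends on [0:r]
#2=s depends on [1:t]
#3=p depends on [2:s]
#4=p depends on [3:p]
#5=u depends on [2:s]
#6=s depends on [4:p, 5:u]
#7=u depends on [6:s]
#8=q depends on [7:u]
sources: [0:r]
N(rest) = Σ N(rest − s) over sources s of rest; N(one piece) = 1:
  size 1 → [8]=1
  size 2 → [7,8]=1
  size 3 → [6,7,8]=1
  size 4 → [4,6,7,8]=1  [5,6,7,8]=1
  size 5 → [3,4,6,7,8]=1  [4,5,6,7,8]=2
  size 6 → [3,4,5,6,7,8]=3
  size 7 → [2,3,4,5,6,7,8]=3
  first=0(r) contributes 3

3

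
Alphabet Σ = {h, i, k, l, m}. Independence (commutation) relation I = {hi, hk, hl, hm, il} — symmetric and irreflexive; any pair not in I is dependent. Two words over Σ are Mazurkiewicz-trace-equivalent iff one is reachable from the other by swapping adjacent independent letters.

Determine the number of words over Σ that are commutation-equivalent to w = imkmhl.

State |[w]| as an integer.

6

piece 0:i — minimal
piece 1:m rests on {0:i}
piece 2:k rests on {1:m}
piece 3:m rests on {2:k}
piece 4:h — minimal
piece 5:l rests on {3:m}
minimal pieces: {0:i, 4:h}
ways to finish when only these pieces remain (= sum over removing one remaining piece with nothing left below it):
  1 left: {4}→1  {5}→1
  2 left: {3,5}→1  {4,5}→2
  3 left: {2,3,5}→1  {3,4,5}→3
  4 left: {1,2,3,5}→1  {2,3,4,5}→4
  placing 0:i first → 5 extensions
  placing 4:h first → 1 extensions
total linear extensions = 6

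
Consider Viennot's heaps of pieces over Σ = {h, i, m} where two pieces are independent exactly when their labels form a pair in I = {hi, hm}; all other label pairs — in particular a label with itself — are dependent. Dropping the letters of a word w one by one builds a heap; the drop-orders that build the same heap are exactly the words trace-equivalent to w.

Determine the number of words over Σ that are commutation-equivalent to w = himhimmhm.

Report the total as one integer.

0(h) covers ∅
1(i) covers ∅
2(m) covers 1:i
3(h) covers 0:h
4(i) covers 2:m
5(m) covers 4:i
6(m) covers 5:m
7(h) covers 3:h
8(m) covers 6:m
floor of heap: 0:h, 1:i
completions by unplaced set U, small U first (add the entries for U minus each lowest piece of U):
  |U|=1: {7}:1  {8}:1
  |U|=2: {3,7}:1  {6,8}:1  {7,8}:2
  |U|=3: {0,3,7}:1  {3,7,8}:3  {5,6,8}:1  {6,7,8}:3
  |U|=4: {0,3,7,8}:4  {3,6,7,8}:6  {4,5,6,8}:1  {5,6,7,8}:4
  |U|=5: {0,3,6,7,8}:10  {2,4,5,6,8}:1  {3,5,6,7,8}:10  {4,5,6,7,8}:5
  |U|=6: {0,3,5,6,7,8}:20  {1,2,4,5,6,8}:1  {2,4,5,6,7,8}:6  {3,4,5,6,7,8}:15
  |U|=7: {0,3,4,5,6,7,8}:35  {1,2,4,5,6,7,8}:7  {2,3,4,5,6,7,8}:21
  start at 0(h): 28
  start at 1(i): 56
sum over floor = 84

84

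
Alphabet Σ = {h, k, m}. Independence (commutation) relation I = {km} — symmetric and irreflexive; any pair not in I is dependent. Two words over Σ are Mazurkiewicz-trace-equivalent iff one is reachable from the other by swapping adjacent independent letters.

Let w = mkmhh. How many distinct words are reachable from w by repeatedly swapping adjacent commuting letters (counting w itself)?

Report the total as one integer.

#0=m has no predecessor
#1=k has no predecessor
#2=m depends on [0:m]
#3=h depends on [1:k, 2:m]
#4=h depends on [3:h]
sources: [0:m, 1:k]
N(rest) = Σ N(rest − s) over sources s of rest; N(one piece) = 1:
  size 1 → [4]=1
  size 2 → [3,4]=1
  size 3 → [1,3,4]=1  [2,3,4]=1
  first=0(m) contributes 2
  first=1(k) contributes 1
|[w]| = 3

3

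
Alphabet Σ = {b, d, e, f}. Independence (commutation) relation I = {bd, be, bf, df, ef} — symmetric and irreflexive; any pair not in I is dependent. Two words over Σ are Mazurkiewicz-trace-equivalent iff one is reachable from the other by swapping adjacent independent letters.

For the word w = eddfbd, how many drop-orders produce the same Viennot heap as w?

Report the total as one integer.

drop 0:e onto floor
drop 1:d onto {0:e}
drop 2:d onto {1:d}
drop 3:f onto floor
drop 4:b onto floor
drop 5:d onto {2:d}
ground layer = {0:e, 3:f, 4:b}
drop-orders for the pieces not yet dropped (sum over which currently-grounded one goes next):
  1 to go: {3} 1  {4} 1  {5} 1
  2 to go: {2,5} 1  {3,4} 2  {3,5} 2  {4,5} 2
  3 to go: {1,2,5} 1  {2,3,5} 3  {2,4,5} 3  {3,4,5} 6
  4 to go: {0,1,2,5} 1  {1,2,3,5} 4  {1,2,4,5} 4  {2,3,4,5} 12
  if 0:e drops first: 20 orders
  if 3:f drops first: 5 orders
  if 4:b drops first: 5 orders
heap linearizations: 30

30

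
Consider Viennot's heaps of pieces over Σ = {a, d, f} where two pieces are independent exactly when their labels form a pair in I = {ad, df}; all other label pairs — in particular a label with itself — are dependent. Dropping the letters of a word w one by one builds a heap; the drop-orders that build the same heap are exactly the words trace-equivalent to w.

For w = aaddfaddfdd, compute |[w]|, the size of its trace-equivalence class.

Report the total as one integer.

#0=a has no predecessor
#1=a depends on [0:a]
#2=d has no predecessor
#3=d depends on [2:d]
#4=f depends on [1:a]
#5=a depends on [4:f]
#6=d depends on [3:d]
#7=d depends on [6:d]
#8=f depends on [5:a]
#9=d depends on [7:d]
#10=d depends on [9:d]
sources: [0:a, 2:d]
N(rest) = Σ N(rest − s) over sources s of rest; N(one piece) = 1:
  size 1 → [8]=1  [10]=1
  size 2 → [5,8]=1  [8,10]=2  [9,10]=1
  size 3 → [4,5,8]=1  [5,8,10]=3  [7,9,10]=1  [8,9,10]=3
  size 4 → [1,4,5,8]=1  [4,5,8,10]=4  [5,8,9,10]=6  [6,7,9,10]=1  [7,8,9,10]=4
  size 5 → [0,1,4,5,8]=1  [1,4,5,8,10]=5  [3,6,7,9,10]=1  [4,5,8,9,10]=10  [5,7,8,9,10]=10  [6,7,8,9,10]=5
  size 6 → [0,1,4,5,8,10]=6  [1,4,5,8,9,10]=15  [2,3,6,7,9,10]=1  [3,6,7,8,9,10]=6  [4,5,7,8,9,10]=20  [5,6,7,8,9,10]=15
  size 7 → [0,1,4,5,8,9,10]=21  [1,4,5,7,8,9,10]=35  [2,3,6,7,8,9,10]=7  [3,5,6,7,8,9,10]=21  [4,5,6,7,8,9,10]=35
  size 8 → [0,1,4,5,7,8,9,10]=56  [1,4,5,6,7,8,9,10]=70  [2,3,5,6,7,8,9,10]=28  [3,4,5,6,7,8,9,10]=56
  size 9 → [0,1,4,5,6,7,8,9,10]=126  [1,3,4,5,6,7,8,9,10]=126  [2,3,4,5,6,7,8,9,10]=84
  first=0(a) contributes 210
  first=2(d) contributes 252
|[w]| = 462

462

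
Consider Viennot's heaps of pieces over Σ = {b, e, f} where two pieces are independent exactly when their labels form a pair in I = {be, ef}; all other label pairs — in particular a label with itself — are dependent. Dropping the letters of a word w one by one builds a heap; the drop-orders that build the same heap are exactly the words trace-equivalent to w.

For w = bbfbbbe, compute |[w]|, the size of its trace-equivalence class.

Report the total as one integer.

piece 0:b — minimal
piece 1:b rests on {0:b}
piece 2:f rests on {1:b}
piece 3:b rests on {2:f}
piece 4:b rests on {3:b}
piece 5:b rests on {4:b}
piece 6:e — minimal
minimal pieces: {0:b, 6:e}
ways to finish when only these pieces remain (= sum over removing one remaining piece with nothing left below it):
  1 left: {5}→1  {6}→1
  2 left: {4,5}→1  {5,6}→2
  3 left: {3,4,5}→1  {4,5,6}→3
  4 left: {2,3,4,5}→1  {3,4,5,6}→4
  5 left: {1,2,3,4,5}→1  {2,3,4,5,6}→5
  placing 0:b first → 6 extensions
  placing 6:e first → 1 extensions
total linear extensions = 7

7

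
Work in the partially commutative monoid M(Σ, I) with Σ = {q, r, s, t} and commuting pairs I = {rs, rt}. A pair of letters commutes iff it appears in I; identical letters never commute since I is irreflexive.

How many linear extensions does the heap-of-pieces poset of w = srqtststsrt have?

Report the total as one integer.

0(s) covers ∅
1(r) covers ∅
2(q) covers 0:s, 1:r
3(t) covers 2:q
4(s) covers 3:t
5(t) covers 4:s
6(s) covers 5:t
7(t) covers 6:s
8(s) covers 7:t
9(r) covers 2:q
10(t) covers 8:s
floor of heap: 0:s, 1:r
completions by unplaced set U, small U first (add the entries for U minus each lowest piece of U):
  |U|=1: {9}:1  {10}:1
  |U|=2: {8,10}:1  {9,10}:2
  |U|=3: {7,8,10}:1  {8,9,10}:3
  |U|=4: {6,7,8,10}:1  {7,8,9,10}:4
  |U|=5: {5,6,7,8,10}:1  {6,7,8,9,10}:5
  |U|=6: {4,5,6,7,8,10}:1  {5,6,7,8,9,10}:6
  |U|=7: {3,4,5,6,7,8,10}:1  {4,5,6,7,8,9,10}:7
  |U|=8: {3,4,5,6,7,8,9,10}:8
  |U|=9: {2,3,4,5,6,7,8,9,10}:8
  start at 0(s): 8
  start at 1(r): 8
sum over floor = 16

16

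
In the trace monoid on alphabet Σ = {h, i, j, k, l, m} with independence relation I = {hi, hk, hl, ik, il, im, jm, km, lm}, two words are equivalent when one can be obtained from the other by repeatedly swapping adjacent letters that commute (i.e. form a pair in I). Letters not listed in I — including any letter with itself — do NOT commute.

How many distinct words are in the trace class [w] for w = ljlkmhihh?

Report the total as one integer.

0(l) covers ∅
1(j) covers 0:l
2(l) covers 1:j
3(k) covers 2:l
4(m) covers ∅
5(h) covers 1:j, 4:m
6(i) covers 1:j
7(h) covers 5:h
8(h) covers 7:h
floor of heap: 0:l, 4:m
completions by unplaced set U, small U first (add the entries for U minus each lowest piece of U):
  |U|=1: {3}:1  {6}:1  {8}:1
  |U|=2: {2,3}:1  {3,6}:2  {3,8}:2  {6,8}:2  {7,8}:1
  |U|=3: {2,3,6}:3  {2,3,8}:3  {3,6,8}:6  {3,7,8}:3  {5,7,8}:1  {6,7,8}:3
  |U|=4: {2,3,6,8}:12  {2,3,7,8}:6  {3,5,7,8}:4  {3,6,7,8}:12  {4,5,7,8}:1  {5,6,7,8}:4
  |U|=5: {2,3,5,7,8}:10  {2,3,6,7,8}:30  {3,4,5,7,8}:5  {3,5,6,7,8}:20  {4,5,6,7,8}:5
  |U|=6: {2,3,4,5,7,8}:15  {2,3,5,6,7,8}:60  {3,4,5,6,7,8}:30
  |U|=7: {1,2,3,5,6,7,8}:60  {2,3,4,5,6,7,8}:105
  start at 0(l): 165
  start at 4(m): 60
sum over floor = 225

225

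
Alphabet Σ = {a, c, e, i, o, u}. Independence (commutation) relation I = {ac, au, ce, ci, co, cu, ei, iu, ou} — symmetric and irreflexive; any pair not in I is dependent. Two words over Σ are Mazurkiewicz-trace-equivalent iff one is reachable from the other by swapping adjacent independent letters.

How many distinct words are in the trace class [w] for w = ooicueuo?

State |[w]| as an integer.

0(o) covers ∅
1(o) covers 0:o
2(i) covers 1:o
3(c) covers ∅
4(u) covers ∅
5(e) covers 1:o, 4:u
6(u) covers 5:e
7(o) covers 2:i, 5:e
floor of heap: 0:o, 3:c, 4:u
completions by unplaced set U, small U first (add the entries for U minus each lowest piece of U):
  |U|=1: {3}:1  {6}:1  {7}:1
  |U|=2: {2,7}:1  {3,6}:2  {3,7}:2  {6,7}:2
  |U|=3: {2,3,7}:3  {2,6,7}:3  {3,6,7}:6  {5,6,7}:2
  |U|=4: {2,3,6,7}:12  {2,5,6,7}:5  {3,5,6,7}:8  {4,5,6,7}:2
  |U|=5: {1,2,5,6,7}:5  {2,3,5,6,7}:25  {2,4,5,6,7}:7  {3,4,5,6,7}:10
  |U|=6: {0,1,2,5,6,7}:5  {1,2,3,5,6,7}:30  {1,2,4,5,6,7}:12  {2,3,4,5,6,7}:42
  start at 0(o): 84
  start at 3(c): 17
  start at 4(u): 35
sum over floor = 136

136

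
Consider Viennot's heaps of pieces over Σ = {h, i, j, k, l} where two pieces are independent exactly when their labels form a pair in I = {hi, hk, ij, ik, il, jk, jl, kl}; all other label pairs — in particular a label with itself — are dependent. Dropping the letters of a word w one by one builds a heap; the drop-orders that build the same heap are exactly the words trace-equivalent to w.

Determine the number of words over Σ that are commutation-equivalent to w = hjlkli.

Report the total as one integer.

#0=h has no predecessor
#1=j depends on [0:h]
#2=l depends on [0:h]
#3=k has no predecessor
#4=l depends on [2:l]
#5=i has no predecessor
sources: [0:h, 3:k, 5:i]
N(rest) = Σ N(rest − s) over sources s of rest; N(one piece) = 1:
  size 1 → [1]=1  [3]=1  [4]=1  [5]=1
  size 2 → [1,3]=2  [1,4]=2  [1,5]=2  [2,4]=1  [3,4]=2  [3,5]=2  [4,5]=2
  size 3 → [1,2,4]=3  [1,3,4]=6  [1,3,5]=6  [1,4,5]=6  [2,3,4]=3  [2,4,5]=3  [3,4,5]=6
  size 4 → [0,1,2,4]=3  [1,2,3,4]=12  [1,2,4,5]=12  [1,3,4,5]=24  [2,3,4,5]=12
  first=0(h) contributes 60
  first=3(k) contributes 15
  first=5(i) contributes 15
|[w]| = 90

90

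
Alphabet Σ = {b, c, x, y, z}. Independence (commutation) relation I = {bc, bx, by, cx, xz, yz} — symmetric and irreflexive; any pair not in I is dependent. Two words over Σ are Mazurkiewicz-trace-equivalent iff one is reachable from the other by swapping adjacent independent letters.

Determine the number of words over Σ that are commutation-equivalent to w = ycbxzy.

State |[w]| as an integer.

21

drop 0:y onto floor
drop 1:c onto {0:y}
drop 2:b onto floor
drop 3:x onto {0:y}
drop 4:z onto {1:c, 2:b}
drop 5:y onto {1:c, 3:x}
ground layer = {0:y, 2:b}
drop-orders for the pieces not yet dropped (sum over which currently-grounded one goes next):
  1 to go: {4} 1  {5} 1
  2 to go: {2,4} 1  {3,5} 1  {4,5} 2
  3 to go: {1,4,5} 2  {2,4,5} 3  {3,4,5} 3
  4 to go: {1,2,4,5} 5  {1,3,4,5} 5  {2,3,4,5} 6
  if 0:y drops first: 16 orders
  if 2:b drops first: 5 orders
heap linearizations: 21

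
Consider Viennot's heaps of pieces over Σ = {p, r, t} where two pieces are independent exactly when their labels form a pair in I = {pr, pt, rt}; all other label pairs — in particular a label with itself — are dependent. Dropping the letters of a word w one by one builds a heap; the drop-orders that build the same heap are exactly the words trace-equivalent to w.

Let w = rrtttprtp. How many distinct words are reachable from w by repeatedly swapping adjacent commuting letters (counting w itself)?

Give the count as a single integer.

piece 0:r — minimal
piece 1:r rests on {0:r}
piece 2:t — minimal
piece 3:t rests on {2:t}
piece 4:t rests on {3:t}
piece 5:p — minimal
piece 6:r rests on {1:r}
piece 7:t rests on {4:t}
piece 8:p rests on {5:p}
minimal pieces: {0:r, 2:t, 5:p}
ways to finish when only these pieces remain (= sum over removing one remaining piece with nothing left below it):
  1 left: {6}→1  {7}→1  {8}→1
  2 left: {1,6}→1  {4,7}→1  {5,8}→1  {6,7}→2  {6,8}→2  {7,8}→2
  3 left: {0,1,6}→1  {1,6,7}→3  {1,6,8}→3  {3,4,7}→1  {4,6,7}→3  {4,7,8}→3  {5,6,8}→3  {5,7,8}→3  {6,7,8}→6
  4 left: {0,1,6,7}→4  {0,1,6,8}→4  {1,4,6,7}→6  {1,5,6,8}→6  {1,6,7,8}→12  {2,3,4,7}→1  {3,4,6,7}→4  {3,4,7,8}→4  {4,5,7,8}→6  {4,6,7,8}→12  {5,6,7,8}→12
  5 left: {0,1,4,6,7}→10  {0,1,5,6,8}→10  {0,1,6,7,8}→20  {1,3,4,6,7}→10  {1,4,6,7,8}→30  {1,5,6,7,8}→30  {2,3,4,6,7}→5  {2,3,4,7,8}→5  {3,4,5,7,8}→10  {3,4,6,7,8}→20  {4,5,6,7,8}→30
  6 left: {0,1,3,4,6,7}→20  {0,1,4,6,7,8}→60  {0,1,5,6,7,8}→60  {1,2,3,4,6,7}→15  {1,3,4,6,7,8}→60  {1,4,5,6,7,8}→90  {2,3,4,5,7,8}→15  {2,3,4,6,7,8}→30  {3,4,5,6,7,8}→60
  7 left: {0,1,2,3,4,6,7}→35  {0,1,3,4,6,7,8}→140  {0,1,4,5,6,7,8}→210  {1,2,3,4,6,7,8}→105  {1,3,4,5,6,7,8}→210  {2,3,4,5,6,7,8}→105
  placing 0:r first → 420 extensions
  placing 2:t first → 560 extensions
  placing 5:p first → 280 extensions
total linear extensions = 1260

1260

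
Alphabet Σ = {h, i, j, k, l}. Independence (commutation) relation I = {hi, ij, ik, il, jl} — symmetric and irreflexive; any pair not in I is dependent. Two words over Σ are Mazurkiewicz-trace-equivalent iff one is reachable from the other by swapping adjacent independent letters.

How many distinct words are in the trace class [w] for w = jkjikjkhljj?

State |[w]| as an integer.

33

piece 0:j — minimal
piece 1:k rests on {0:j}
piece 2:j rests on {1:k}
piece 3:i — minimal
piece 4:k rests on {2:j}
piece 5:j rests on {4:k}
piece 6:k rests on {5:j}
piece 7:h rests on {6:k}
piece 8:l rests on {7:h}
piece 9:j rests on {7:h}
piece 10:j rests on {9:j}
minimal pieces: {0:j, 3:i}
ways to finish when only these pieces remain (= sum over removing one remaining piece with nothing left below it):
  1 left: {3}→1  {8}→1  {10}→1
  2 left: {3,8}→2  {3,10}→2  {8,10}→2  {9,10}→1
  3 left: {3,8,10}→6  {3,9,10}→3  {8,9,10}→3
  4 left: {3,8,9,10}→12  {7,8,9,10}→3
  5 left: {3,7,8,9,10}→15  {6,7,8,9,10}→3
  6 left: {3,6,7,8,9,10}→18  {5,6,7,8,9,10}→3
  7 left: {3,5,6,7,8,9,10}→21  {4,5,6,7,8,9,10}→3
  8 left: {2,4,5,6,7,8,9,10}→3  {3,4,5,6,7,8,9,10}→24
  9 left: {1,2,4,5,6,7,8,9,10}→3  {2,3,4,5,6,7,8,9,10}→27
  placing 0:j first → 30 extensions
  placing 3:i first → 3 extensions
total linear extensions = 33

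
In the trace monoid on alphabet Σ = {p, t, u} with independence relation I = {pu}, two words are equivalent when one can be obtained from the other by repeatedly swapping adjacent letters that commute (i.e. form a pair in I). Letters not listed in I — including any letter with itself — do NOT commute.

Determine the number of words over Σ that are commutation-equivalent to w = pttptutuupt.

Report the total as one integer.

0(p) covers ∅
1(t) covers 0:p
2(t) covers 1:t
3(p) covers 2:t
4(t) covers 3:p
5(u) covers 4:t
6(t) covers 5:u
7(u) covers 6:t
8(u) covers 7:u
9(p) covers 6:t
10(t) covers 8:u, 9:p
floor of heap: 0:p
completions by unplaced set U, small U first (add the entries for U minus each lowest piece of U):
  |U|=1: {10}:1
  |U|=2: {8,10}:1  {9,10}:1
  |U|=3: {7,8,10}:1  {8,9,10}:2
  |U|=4: {7,8,9,10}:3
  |U|=5: {6,7,8,9,10}:3
  |U|=6: {5,6,7,8,9,10}:3
  |U|=7: {4,5,6,7,8,9,10}:3
  |U|=8: {3,4,5,6,7,8,9,10}:3
  |U|=9: {2,3,4,5,6,7,8,9,10}:3
  start at 0(p): 3

3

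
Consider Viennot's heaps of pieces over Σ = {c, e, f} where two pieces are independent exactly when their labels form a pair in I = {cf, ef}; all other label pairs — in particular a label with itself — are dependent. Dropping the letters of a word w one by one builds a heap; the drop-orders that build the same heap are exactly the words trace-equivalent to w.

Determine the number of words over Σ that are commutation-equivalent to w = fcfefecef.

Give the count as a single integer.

piece 0:f — minimal
piece 1:c — minimal
piece 2:f rests on {0:f}
piece 3:e rests on {1:c}
piece 4:f rests on {2:f}
piece 5:e rests on {3:e}
piece 6:c rests on {5:e}
piece 7:e rests on {6:c}
piece 8:f rests on {4:f}
minimal pieces: {0:f, 1:c}
ways to finish when only these pieces remain (= sum over removing one remaining piece with nothing left below it):
  1 left: {7}→1  {8}→1
  2 left: {4,8}→1  {6,7}→1  {7,8}→2
  3 left: {2,4,8}→1  {4,7,8}→3  {5,6,7}→1  {6,7,8}→3
  4 left: {0,2,4,8}→1  {2,4,7,8}→4  {3,5,6,7}→1  {4,6,7,8}→6  {5,6,7,8}→4
  5 left: {0,2,4,7,8}→5  {1,3,5,6,7}→1  {2,4,6,7,8}→10  {3,5,6,7,8}→5  {4,5,6,7,8}→10
  6 left: {0,2,4,6,7,8}→15  {1,3,5,6,7,8}→6  {2,4,5,6,7,8}→20  {3,4,5,6,7,8}→15
  7 left: {0,2,4,5,6,7,8}→35  {1,3,4,5,6,7,8}→21  {2,3,4,5,6,7,8}→35
  placing 0:f first → 56 extensions
  placing 1:c first → 70 extensions
total linear extensions = 126

126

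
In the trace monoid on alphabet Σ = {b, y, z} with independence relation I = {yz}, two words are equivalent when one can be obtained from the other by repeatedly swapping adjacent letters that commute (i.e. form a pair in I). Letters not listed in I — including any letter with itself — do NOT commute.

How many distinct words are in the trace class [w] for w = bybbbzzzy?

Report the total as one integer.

0(b) covers ∅
1(y) covers 0:b
2(b) covers 1:y
3(b) covers 2:b
4(b) covers 3:b
5(z) covers 4:b
6(z) covers 5:z
7(z) covers 6:z
8(y) covers 4:b
floor of heap: 0:b
completions by unplaced set U, small U first (add the entries for U minus each lowest piece of U):
  |U|=1: {7}:1  {8}:1
  |U|=2: {6,7}:1  {7,8}:2
  |U|=3: {5,6,7}:1  {6,7,8}:3
  |U|=4: {5,6,7,8}:4
  |U|=5: {4,5,6,7,8}:4
  |U|=6: {3,4,5,6,7,8}:4
  |U|=7: {2,3,4,5,6,7,8}:4
  start at 0(b): 4

4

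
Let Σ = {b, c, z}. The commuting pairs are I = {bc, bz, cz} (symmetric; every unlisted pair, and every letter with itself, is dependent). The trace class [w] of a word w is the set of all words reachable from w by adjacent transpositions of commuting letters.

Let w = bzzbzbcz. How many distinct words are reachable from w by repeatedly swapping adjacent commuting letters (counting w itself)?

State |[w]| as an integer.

0(b) covers ∅
1(z) covers ∅
2(z) covers 1:z
3(b) covers 0:b
4(z) covers 2:z
5(b) covers 3:b
6(c) covers ∅
7(z) covers 4:z
floor of heap: 0:b, 1:z, 6:c
completions by unplaced set U, small U first (add the entries for U minus each lowest piece of U):
  |U|=1: {5}:1  {6}:1  {7}:1
  |U|=2: {3,5}:1  {4,7}:1  {5,6}:2  {5,7}:2  {6,7}:2
  |U|=3: {0,3,5}:1  {2,4,7}:1  {3,5,6}:3  {3,5,7}:3  {4,5,7}:3  {4,6,7}:3  {5,6,7}:6
  |U|=4: {0,3,5,6}:4  {0,3,5,7}:4  {1,2,4,7}:1  {2,4,5,7}:4  {2,4,6,7}:4  {3,4,5,7}:6  {3,5,6,7}:12  {4,5,6,7}:12
  |U|=5: {0,3,4,5,7}:10  {0,3,5,6,7}:20  {1,2,4,5,7}:5  {1,2,4,6,7}:5  {2,3,4,5,7}:10  {2,4,5,6,7}:20  {3,4,5,6,7}:30
  |U|=6: {0,2,3,4,5,7}:20  {0,3,4,5,6,7}:60  {1,2,3,4,5,7}:15  {1,2,4,5,6,7}:30  {2,3,4,5,6,7}:60
  start at 0(b): 105
  start at 1(z): 140
  start at 6(c): 35
sum over floor = 280

280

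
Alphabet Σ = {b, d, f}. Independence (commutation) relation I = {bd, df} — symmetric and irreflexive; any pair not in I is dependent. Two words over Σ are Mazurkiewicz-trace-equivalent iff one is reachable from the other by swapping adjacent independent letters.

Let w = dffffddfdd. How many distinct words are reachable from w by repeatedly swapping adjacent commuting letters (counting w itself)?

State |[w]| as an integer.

#0=d has no predecessor
#1=f has no predecessor
#2=f depends on [1:f]
#3=f depends on [2:f]
#4=f depends on [3:f]
#5=d depends on [0:d]
#6=d depends on [5:d]
#7=f depends on [4:f]
#8=d depends on [6:d]
#9=d depends on [8:d]
sources: [0:d, 1:f]
N(rest) = Σ N(rest − s) over sources s of rest; N(one piece) = 1:
  size 1 → [7]=1  [9]=1
  size 2 → [4,7]=1  [7,9]=2  [8,9]=1
  size 3 → [3,4,7]=1  [4,7,9]=3  [6,8,9]=1  [7,8,9]=3
  size 4 → [2,3,4,7]=1  [3,4,7,9]=4  [4,7,8,9]=6  [5,6,8,9]=1  [6,7,8,9]=4
  size 5 → [0,5,6,8,9]=1  [1,2,3,4,7]=1  [2,3,4,7,9]=5  [3,4,7,8,9]=10  [4,6,7,8,9]=10  [5,6,7,8,9]=5
  size 6 → [0,5,6,7,8,9]=6  [1,2,3,4,7,9]=6  [2,3,4,7,8,9]=15  [3,4,6,7,8,9]=20  [4,5,6,7,8,9]=15
  size 7 → [0,4,5,6,7,8,9]=21  [1,2,3,4,7,8,9]=21  [2,3,4,6,7,8,9]=35  [3,4,5,6,7,8,9]=35
  size 8 → [0,3,4,5,6,7,8,9]=56  [1,2,3,4,6,7,8,9]=56  [2,3,4,5,6,7,8,9]=70
  first=0(d) contributes 126
  first=1(f) contributes 126
|[w]| = 252

252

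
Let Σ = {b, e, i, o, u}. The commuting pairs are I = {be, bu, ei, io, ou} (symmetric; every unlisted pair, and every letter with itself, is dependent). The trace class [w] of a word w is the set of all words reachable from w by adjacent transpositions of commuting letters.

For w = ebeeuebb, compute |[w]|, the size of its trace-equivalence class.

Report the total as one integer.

drop 0:e onto floor
drop 1:b onto floor
drop 2:e onto {0:e}
drop 3:e onto {2:e}
drop 4:u onto {3:e}
drop 5:e onto {4:u}
drop 6:b onto {1:b}
drop 7:b onto {6:b}
ground layer = {0:e, 1:b}
drop-orders for the pieces not yet dropped (sum over which currently-grounded one goes next):
  1 to go: {5} 1  {7} 1
  2 to go: {4,5} 1  {5,7} 2  {6,7} 1
  3 to go: {1,6,7} 1  {3,4,5} 1  {4,5,7} 3  {5,6,7} 3
  4 to go: {1,5,6,7} 4  {2,3,4,5} 1  {3,4,5,7} 4  {4,5,6,7} 6
  5 to go: {0,2,3,4,5} 1  {1,4,5,6,7} 10  {2,3,4,5,7} 5  {3,4,5,6,7} 10
  6 to go: {0,2,3,4,5,7} 6  {1,3,4,5,6,7} 20  {2,3,4,5,6,7} 15
  if 0:e drops first: 35 orders
  if 1:b drops first: 21 orders
heap linearizations: 56

56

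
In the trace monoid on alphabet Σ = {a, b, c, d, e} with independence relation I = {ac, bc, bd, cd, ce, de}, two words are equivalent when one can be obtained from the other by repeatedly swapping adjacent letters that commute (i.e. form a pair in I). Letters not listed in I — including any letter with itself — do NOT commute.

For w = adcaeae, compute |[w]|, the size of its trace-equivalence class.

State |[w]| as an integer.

7

0(a) covers ∅
1(d) covers 0:a
2(c) covers ∅
3(a) covers 1:d
4(e) covers 3:a
5(a) covers 4:e
6(e) covers 5:a
floor of heap: 0:a, 2:c
completions by unplaced set U, small U first (add the entries for U minus each lowest piece of U):
  |U|=1: {2}:1  {6}:1
  |U|=2: {2,6}:2  {5,6}:1
  |U|=3: {2,5,6}:3  {4,5,6}:1
  |U|=4: {2,4,5,6}:4  {3,4,5,6}:1
  |U|=5: {1,3,4,5,6}:1  {2,3,4,5,6}:5
  start at 0(a): 6
  start at 2(c): 1
sum over floor = 7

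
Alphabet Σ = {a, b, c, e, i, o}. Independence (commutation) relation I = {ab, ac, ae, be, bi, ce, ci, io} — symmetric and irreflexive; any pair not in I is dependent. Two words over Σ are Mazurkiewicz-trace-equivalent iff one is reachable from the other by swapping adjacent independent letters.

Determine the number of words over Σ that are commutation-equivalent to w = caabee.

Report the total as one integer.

90

piece 0:c — minimal
piece 1:a — minimal
piece 2:a rests on {1:a}
piece 3:b rests on {0:c}
piece 4:e — minimal
piece 5:e rests on {4:e}
minimal pieces: {0:c, 1:a, 4:e}
ways to finish when only these pieces remain (= sum over removing one remaining piece with nothing left below it):
  1 left: {2}→1  {3}→1  {5}→1
  2 left: {0,3}→1  {1,2}→1  {2,3}→2  {2,5}→2  {3,5}→2  {4,5}→1
  3 left: {0,2,3}→3  {0,3,5}→3  {1,2,3}→3  {1,2,5}→3  {2,3,5}→6  {2,4,5}→3  {3,4,5}→3
  4 left: {0,1,2,3}→6  {0,2,3,5}→12  {0,3,4,5}→6  {1,2,3,5}→12  {1,2,4,5}→6  {2,3,4,5}→12
  placing 0:c first → 30 extensions
  placing 1:a first → 30 extensions
  placing 4:e first → 30 extensions
total linear extensions = 90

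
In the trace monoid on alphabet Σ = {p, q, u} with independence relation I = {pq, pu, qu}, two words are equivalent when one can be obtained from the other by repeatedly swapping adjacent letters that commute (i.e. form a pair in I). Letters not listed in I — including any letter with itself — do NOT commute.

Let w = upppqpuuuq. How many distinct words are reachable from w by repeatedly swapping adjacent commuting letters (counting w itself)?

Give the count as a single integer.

drop 0:u onto floor
drop 1:p onto floor
drop 2:p onto {1:p}
drop 3:p onto {2:p}
drop 4:q onto floor
drop 5:p onto {3:p}
drop 6:u onto {0:u}
drop 7:u onto {6:u}
drop 8:u onto {7:u}
drop 9:q onto {4:q}
ground layer = {0:u, 1:p, 4:q}
drop-orders for the pieces not yet dropped (sum over which currently-grounded one goes next):
  1 to go: {5} 1  {8} 1  {9} 1
  2 to go: {3,5} 1  {4,9} 1  {5,8} 2  {5,9} 2  {7,8} 1  {8,9} 2
  3 to go: {2,3,5} 1  {3,5,8} 3  {3,5,9} 3  {4,5,9} 3  {4,8,9} 3  {5,7,8} 3  {5,8,9} 6  {6,7,8} 1  {7,8,9} 3
  4 to go: {0,6,7,8} 1  {1,2,3,5} 1  {2,3,5,8} 4  {2,3,5,9} 4  {3,4,5,9} 6  {3,5,7,8} 6  {3,5,8,9} 12  {4,5,8,9} 12  {4,7,8,9} 6  {5,6,7,8} 4  {5,7,8,9} 12  {6,7,8,9} 4
  5 to go: {0,5,6,7,8} 5  {0,6,7,8,9} 5  {1,2,3,5,8} 5  {1,2,3,5,9} 5  {2,3,4,5,9} 10  {2,3,5,7,8} 10  {2,3,5,8,9} 20  {3,4,5,8,9} 30  {3,5,6,7,8} 10  {3,5,7,8,9} 30  {4,5,7,8,9} 30  {4,6,7,8,9} 10  {5,6,7,8,9} 20
  6 to go: {0,3,5,6,7,8} 15  {0,4,6,7,8,9} 15  {0,5,6,7,8,9} 30  {1,2,3,4,5,9} 15  {1,2,3,5,7,8} 15  {1,2,3,5,8,9} 30  {2,3,4,5,8,9} 60  {2,3,5,6,7,8} 20  {2,3,5,7,8,9} 60  {3,4,5,7,8,9} 90  {3,5,6,7,8,9} 60  {4,5,6,7,8,9} 60
  7 to go: {0,2,3,5,6,7,8} 35  {0,3,5,6,7,8,9} 105  {0,4,5,6,7,8,9} 105  {1,2,3,4,5,8,9} 105  {1,2,3,5,6,7,8} 35  {1,2,3,5,7,8,9} 105  {2,3,4,5,7,8,9} 210  {2,3,5,6,7,8,9} 140  {3,4,5,6,7,8,9} 210
  8 to go: {0,1,2,3,5,6,7,8} 70  {0,2,3,5,6,7,8,9} 280  {0,3,4,5,6,7,8,9} 420  {1,2,3,4,5,7,8,9} 420  {1,2,3,5,6,7,8,9} 280  {2,3,4,5,6,7,8,9} 560
  if 0:u drops first: 1260 orders
  if 1:p drops first: 1260 orders
  if 4:q drops first: 630 orders
heap linearizations: 3150

3150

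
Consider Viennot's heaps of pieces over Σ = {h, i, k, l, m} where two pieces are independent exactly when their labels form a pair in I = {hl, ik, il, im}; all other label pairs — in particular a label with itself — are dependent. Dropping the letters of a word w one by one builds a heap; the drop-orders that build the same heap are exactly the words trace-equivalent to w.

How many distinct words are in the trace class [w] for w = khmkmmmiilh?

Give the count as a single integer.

49

#0=k has no predecessor
#1=h depends on [0:k]
#2=m depends on [1:h]
#3=k depends on [2:m]
#4=m depends on [3:k]
#5=m depends on [4:m]
#6=m depends on [5:m]
#7=i depends on [1:h]
#8=i depends on [7:i]
#9=l depends on [6:m]
#10=h depends on [6:m, 8:i]
sources: [0:k]
N(rest) = Σ N(rest − s) over sources s of rest; N(one piece) = 1:
  size 1 → [9]=1  [10]=1
  size 2 → [8,10]=1  [9,10]=2
  size 3 → [6,9,10]=2  [7,8,10]=1  [8,9,10]=3
  size 4 → [5,6,9,10]=2  [6,8,9,10]=5  [7,8,9,10]=4
  size 5 → [4,5,6,9,10]=2  [5,6,8,9,10]=7  [6,7,8,9,10]=9
  size 6 → [3,4,5,6,9,10]=2  [4,5,6,8,9,10]=9  [5,6,7,8,9,10]=16
  size 7 → [2,3,4,5,6,9,10]=2  [3,4,5,6,8,9,10]=11  [4,5,6,7,8,9,10]=25
  size 8 → [2,3,4,5,6,8,9,10]=13  [3,4,5,6,7,8,9,10]=36
  size 9 → [2,3,4,5,6,7,8,9,10]=49
  first=0(k) contributes 49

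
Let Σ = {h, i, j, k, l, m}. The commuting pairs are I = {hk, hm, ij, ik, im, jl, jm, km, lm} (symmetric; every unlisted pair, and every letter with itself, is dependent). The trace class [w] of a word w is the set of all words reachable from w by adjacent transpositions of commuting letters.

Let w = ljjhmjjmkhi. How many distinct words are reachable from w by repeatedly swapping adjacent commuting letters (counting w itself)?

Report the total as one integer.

495

#0=l has no predecessor
#1=j has no predecessor
#2=j depends on [1:j]
#3=h depends on [0:l, 2:j]
#4=m has no predecessor
#5=j depends on [3:h]
#6=j depends on [5:j]
#7=m depends on [4:m]
#8=k depends on [6:j]
#9=h depends on [6:j]
#10=i depends on [9:h]
sources: [0:l, 1:j, 4:m]
N(rest) = Σ N(rest − s) over sources s of rest; N(one piece) = 1:
  size 1 → [7]=1  [8]=1  [10]=1
  size 2 → [4,7]=1  [7,8]=2  [7,10]=2  [8,10]=2  [9,10]=1
  size 3 → [4,7,8]=3  [4,7,10]=3  [7,8,10]=6  [7,9,10]=3  [8,9,10]=3
  size 4 → [4,7,8,10]=12  [4,7,9,10]=6  [6,8,9,10]=3  [7,8,9,10]=12
  size 5 → [4,7,8,9,10]=30  [5,6,8,9,10]=3  [6,7,8,9,10]=15
  size 6 → [3,5,6,8,9,10]=3  [4,6,7,8,9,10]=45  [5,6,7,8,9,10]=18
  size 7 → [0,3,5,6,8,9,10]=3  [2,3,5,6,8,9,10]=3  [3,5,6,7,8,9,10]=21  [4,5,6,7,8,9,10]=63
  size 8 → [0,2,3,5,6,8,9,10]=6  [0,3,5,6,7,8,9,10]=24  [1,2,3,5,6,8,9,10]=3  [2,3,5,6,7,8,9,10]=24  [3,4,5,6,7,8,9,10]=84
  size 9 → [0,1,2,3,5,6,8,9,10]=9  [0,2,3,5,6,7,8,9,10]=54  [0,3,4,5,6,7,8,9,10]=108  [1,2,3,5,6,7,8,9,10]=27  [2,3,4,5,6,7,8,9,10]=108
  first=0(l) contributes 135
  first=1(j) contributes 270
  first=4(m) contributes 90
|[w]| = 495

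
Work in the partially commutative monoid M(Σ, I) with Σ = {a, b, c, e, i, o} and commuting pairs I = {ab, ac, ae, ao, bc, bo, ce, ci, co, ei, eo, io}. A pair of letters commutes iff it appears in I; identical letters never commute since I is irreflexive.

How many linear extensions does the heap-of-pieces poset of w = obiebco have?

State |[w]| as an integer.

210

drop 0:o onto floor
drop 1:b onto floor
drop 2:i onto {1:b}
drop 3:e onto {1:b}
drop 4:b onto {2:i, 3:e}
drop 5:c onto floor
drop 6:o onto {0:o}
ground layer = {0:o, 1:b, 5:c}
drop-orders for the pieces not yet dropped (sum over which currently-grounded one goes next):
  1 to go: {4} 1  {5} 1  {6} 1
  2 to go: {0,6} 1  {2,4} 1  {3,4} 1  {4,5} 2  {4,6} 2  {5,6} 2
  3 to go: {0,4,6} 3  {0,5,6} 3  {2,3,4} 2  {2,4,5} 3  {2,4,6} 3  {3,4,5} 3  {3,4,6} 3  {4,5,6} 6
  4 to go: {0,2,4,6} 6  {0,3,4,6} 6  {0,4,5,6} 12  {1,2,3,4} 2  {2,3,4,5} 8  {2,3,4,6} 8  {2,4,5,6} 12  {3,4,5,6} 12
  5 to go: {0,2,3,4,6} 20  {0,2,4,5,6} 30  {0,3,4,5,6} 30  {1,2,3,4,5} 10  {1,2,3,4,6} 10  {2,3,4,5,6} 40
  if 0:o drops first: 60 orders
  if 1:b drops first: 120 orders
  if 5:c drops first: 30 orders
heap linearizations: 210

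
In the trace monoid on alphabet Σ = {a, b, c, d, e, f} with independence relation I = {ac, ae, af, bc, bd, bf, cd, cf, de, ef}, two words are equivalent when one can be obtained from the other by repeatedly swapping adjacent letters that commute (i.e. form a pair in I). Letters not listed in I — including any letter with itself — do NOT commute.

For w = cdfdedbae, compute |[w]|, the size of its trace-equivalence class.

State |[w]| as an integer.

piece 0:c — minimal
piece 1:d — minimal
piece 2:f rests on {1:d}
piece 3:d rests on {2:f}
piece 4:e rests on {0:c}
piece 5:d rests on {3:d}
piece 6:b rests on {4:e}
piece 7:a rests on {5:d, 6:b}
piece 8:e rests on {6:b}
minimal pieces: {0:c, 1:d}
ways to finish when only these pieces remain (= sum over removing one remaining piece with nothing left below it):
  1 left: {7}→1  {8}→1
  2 left: {5,7}→1  {7,8}→2
  3 left: {3,5,7}→1  {5,7,8}→3  {6,7,8}→2
  4 left: {2,3,5,7}→1  {3,5,7,8}→4  {4,6,7,8}→2  {5,6,7,8}→5
  5 left: {0,4,6,7,8}→2  {1,2,3,5,7}→1  {2,3,5,7,8}→5  {3,5,6,7,8}→9  {4,5,6,7,8}→7
  6 left: {0,4,5,6,7,8}→9  {1,2,3,5,7,8}→6  {2,3,5,6,7,8}→14  {3,4,5,6,7,8}→16
  7 left: {0,3,4,5,6,7,8}→25  {1,2,3,5,6,7,8}→20  {2,3,4,5,6,7,8}→30
  placing 0:c first → 50 extensions
  placing 1:d first → 55 extensions
total linear extensions = 105

105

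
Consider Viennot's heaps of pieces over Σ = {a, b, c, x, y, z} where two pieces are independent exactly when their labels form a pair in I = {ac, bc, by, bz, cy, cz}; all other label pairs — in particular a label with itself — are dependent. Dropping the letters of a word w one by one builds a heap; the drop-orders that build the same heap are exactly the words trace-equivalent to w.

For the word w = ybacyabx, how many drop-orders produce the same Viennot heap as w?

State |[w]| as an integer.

piece 0:y — minimal
piece 1:b — minimal
piece 2:a rests on {0:y, 1:b}
piece 3:c — minimal
piece 4:y rests on {2:a}
piece 5:a rests on {4:y}
piece 6:b rests on {5:a}
piece 7:x rests on {3:c, 6:b}
minimal pieces: {0:y, 1:b, 3:c}
ways to finish when only these pieces remain (= sum over removing one remaining piece with nothing left below it):
  1 left: {7}→1
  2 left: {3,7}→1  {6,7}→1
  3 left: {3,6,7}→2  {5,6,7}→1
  4 left: {3,5,6,7}→3  {4,5,6,7}→1
  5 left: {2,4,5,6,7}→1  {3,4,5,6,7}→4
  6 left: {0,2,4,5,6,7}→1  {1,2,4,5,6,7}→1  {2,3,4,5,6,7}→5
  placing 0:y first → 6 extensions
  placing 1:b first → 6 extensions
  placing 3:c first → 2 extensions
total linear extensions = 14

14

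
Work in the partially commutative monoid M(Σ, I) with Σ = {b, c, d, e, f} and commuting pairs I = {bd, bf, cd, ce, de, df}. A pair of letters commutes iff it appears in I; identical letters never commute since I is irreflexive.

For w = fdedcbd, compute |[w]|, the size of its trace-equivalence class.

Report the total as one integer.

piece 0:f — minimal
piece 1:d — minimal
piece 2:e rests on {0:f}
piece 3:d rests on {1:d}
piece 4:c rests on {0:f}
piece 5:b rests on {2:e, 4:c}
piece 6:d rests on {3:d}
minimal pieces: {0:f, 1:d}
ways to finish when only these pieces remain (= sum over removing one remaining piece with nothing left below it):
  1 left: {5}→1  {6}→1
  2 left: {2,5}→1  {3,6}→1  {4,5}→1  {5,6}→2
  3 left: {1,3,6}→1  {2,4,5}→2  {2,5,6}→3  {3,5,6}→3  {4,5,6}→3
  4 left: {0,2,4,5}→2  {1,3,5,6}→4  {2,3,5,6}→6  {2,4,5,6}→8  {3,4,5,6}→6
  5 left: {0,2,4,5,6}→10  {1,2,3,5,6}→10  {1,3,4,5,6}→10  {2,3,4,5,6}→20
  placing 0:f first → 40 extensions
  placing 1:d first → 30 extensions
total linear extensions = 70

70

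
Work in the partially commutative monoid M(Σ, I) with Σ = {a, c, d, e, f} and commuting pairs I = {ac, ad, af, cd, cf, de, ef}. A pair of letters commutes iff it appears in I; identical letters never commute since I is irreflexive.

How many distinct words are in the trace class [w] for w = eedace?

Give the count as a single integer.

#0=e has no predecessor
#1=e depends on [0:e]
#2=d has no predecessor
#3=a depends on [1:e]
#4=c depends on [1:e]
#5=e depends on [3:a, 4:c]
sources: [0:e, 2:d]
N(rest) = Σ N(rest − s) over sources s of rest; N(one piece) = 1:
  size 1 → [2]=1  [5]=1
  size 2 → [2,5]=2  [3,5]=1  [4,5]=1
  size 3 → [2,3,5]=3  [2,4,5]=3  [3,4,5]=2
  size 4 → [1,3,4,5]=2  [2,3,4,5]=8
  first=0(e) contributes 10
  first=2(d) contributes 2
|[w]| = 12

12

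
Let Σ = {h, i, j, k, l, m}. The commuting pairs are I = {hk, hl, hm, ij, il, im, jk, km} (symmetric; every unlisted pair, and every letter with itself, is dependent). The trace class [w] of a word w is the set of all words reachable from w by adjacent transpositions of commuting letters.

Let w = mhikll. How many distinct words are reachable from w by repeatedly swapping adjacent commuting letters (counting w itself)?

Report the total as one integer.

4

0(m) covers ∅
1(h) covers ∅
2(i) covers 1:h
3(k) covers 2:i
4(l) covers 0:m, 3:k
5(l) covers 4:l
floor of heap: 0:m, 1:h
completions by unplaced set U, small U first (add the entries for U minus each lowest piece of U):
  |U|=1: {5}:1
  |U|=2: {4,5}:1
  |U|=3: {0,4,5}:1  {3,4,5}:1
  |U|=4: {0,3,4,5}:2  {2,3,4,5}:1
  start at 0(m): 1
  start at 1(h): 3
sum over floor = 4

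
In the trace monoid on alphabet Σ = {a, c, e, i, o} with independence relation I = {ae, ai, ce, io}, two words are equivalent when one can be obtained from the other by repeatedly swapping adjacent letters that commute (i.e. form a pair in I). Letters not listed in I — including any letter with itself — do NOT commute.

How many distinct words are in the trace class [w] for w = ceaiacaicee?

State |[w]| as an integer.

#0=c has no predecessor
#1=e has no predecessor
#2=a depends on [0:c]
#3=i depends on [0:c, 1:e]
#4=a depends on [2:a]
#5=c depends on [3:i, 4:a]
#6=a depends on [5:c]
#7=i depends on [5:c]
#8=c depends on [6:a, 7:i]
#9=e depends on [7:i]
#10=e depends on [9:e]
sources: [0:c, 1:e]
N(rest) = Σ N(rest − s) over sources s of rest; N(one piece) = 1:
  size 1 → [8]=1  [10]=1
  size 2 → [6,8]=1  [8,10]=2  [9,10]=1
  size 3 → [6,8,10]=3  [8,9,10]=3
  size 4 → [6,8,9,10]=6  [7,8,9,10]=3
  size 5 → [6,7,8,9,10]=9
  size 6 → [5,6,7,8,9,10]=9
  size 7 → [3,5,6,7,8,9,10]=9  [4,5,6,7,8,9,10]=9
  size 8 → [1,3,5,6,7,8,9,10]=9  [2,4,5,6,7,8,9,10]=9  [3,4,5,6,7,8,9,10]=18
  size 9 → [1,3,4,5,6,7,8,9,10]=27  [2,3,4,5,6,7,8,9,10]=27
  first=0(c) contributes 54
  first=1(e) contributes 27
|[w]| = 81

81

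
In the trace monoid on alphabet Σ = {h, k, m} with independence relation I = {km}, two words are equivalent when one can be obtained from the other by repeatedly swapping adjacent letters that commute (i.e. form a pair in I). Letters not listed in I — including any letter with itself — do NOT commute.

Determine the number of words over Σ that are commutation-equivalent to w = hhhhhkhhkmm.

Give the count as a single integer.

0(h) covers ∅
1(h) covers 0:h
2(h) covers 1:h
3(h) covers 2:h
4(h) covers 3:h
5(k) covers 4:h
6(h) covers 5:k
7(h) covers 6:h
8(k) covers 7:h
9(m) covers 7:h
10(m) covers 9:m
floor of heap: 0:h
completions by unplaced set U, small U first (add the entries for U minus each lowest piece of U):
  |U|=1: {8}:1  {10}:1
  |U|=2: {8,10}:2  {9,10}:1
  |U|=3: {8,9,10}:3
  |U|=4: {7,8,9,10}:3
  |U|=5: {6,7,8,9,10}:3
  |U|=6: {5,6,7,8,9,10}:3
  |U|=7: {4,5,6,7,8,9,10}:3
  |U|=8: {3,4,5,6,7,8,9,10}:3
  |U|=9: {2,3,4,5,6,7,8,9,10}:3
  start at 0(h): 3

3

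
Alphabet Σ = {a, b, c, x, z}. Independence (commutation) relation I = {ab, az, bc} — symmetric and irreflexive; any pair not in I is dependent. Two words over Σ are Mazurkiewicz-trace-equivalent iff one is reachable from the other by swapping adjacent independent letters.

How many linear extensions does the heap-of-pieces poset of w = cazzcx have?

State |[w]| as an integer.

3

0(c) covers ∅
1(a) covers 0:c
2(z) covers 0:c
3(z) covers 2:z
4(c) covers 1:a, 3:z
5(x) covers 4:c
floor of heap: 0:c
completions by unplaced set U, small U first (add the entries for U minus each lowest piece of U):
  |U|=1: {5}:1
  |U|=2: {4,5}:1
  |U|=3: {1,4,5}:1  {3,4,5}:1
  |U|=4: {1,3,4,5}:2  {2,3,4,5}:1
  start at 0(c): 3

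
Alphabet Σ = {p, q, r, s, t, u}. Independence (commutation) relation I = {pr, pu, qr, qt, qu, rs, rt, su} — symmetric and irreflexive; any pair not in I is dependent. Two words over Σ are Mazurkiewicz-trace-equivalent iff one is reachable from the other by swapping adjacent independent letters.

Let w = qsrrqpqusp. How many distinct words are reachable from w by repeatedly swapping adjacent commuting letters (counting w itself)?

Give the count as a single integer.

drop 0:q onto floor
drop 1:s onto {0:q}
drop 2:r onto floor
drop 3:r onto {2:r}
drop 4:q onto {1:s}
drop 5:p onto {4:q}
drop 6:q onto {5:p}
drop 7:u onto {3:r}
drop 8:s onto {6:q}
drop 9:p onto {8:s}
ground layer = {0:q, 2:r}
drop-orders for the pieces not yet dropped (sum over which currently-grounded one goes next):
  1 to go: {7} 1  {9} 1
  2 to go: {3,7} 1  {7,9} 2  {8,9} 1
  3 to go: {2,3,7} 1  {3,7,9} 3  {6,8,9} 1  {7,8,9} 3
  4 to go: {2,3,7,9} 4  {3,7,8,9} 6  {5,6,8,9} 1  {6,7,8,9} 4
  5 to go: {2,3,7,8,9} 10  {3,6,7,8,9} 10  {4,5,6,8,9} 1  {5,6,7,8,9} 5
  6 to go: {1,4,5,6,8,9} 1  {2,3,6,7,8,9} 20  {3,5,6,7,8,9} 15  {4,5,6,7,8,9} 6
  7 to go: {0,1,4,5,6,8,9} 1  {1,4,5,6,7,8,9} 7  {2,3,5,6,7,8,9} 35  {3,4,5,6,7,8,9} 21
  8 to go: {0,1,4,5,6,7,8,9} 8  {1,3,4,5,6,7,8,9} 28  {2,3,4,5,6,7,8,9} 56
  if 0:q drops first: 84 orders
  if 2:r drops first: 36 orders
heap linearizations: 120

120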